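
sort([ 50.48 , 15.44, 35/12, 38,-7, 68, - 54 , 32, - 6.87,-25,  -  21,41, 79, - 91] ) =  [-91,  -  54, - 25, - 21,-7, - 6.87,35/12, 15.44, 32, 38 , 41, 50.48, 68,79]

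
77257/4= 19314 + 1/4 = 19314.25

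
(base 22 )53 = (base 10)113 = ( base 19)5I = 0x71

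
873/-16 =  - 55 + 7/16 = - 54.56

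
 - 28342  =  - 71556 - -43214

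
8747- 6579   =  2168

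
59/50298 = 59/50298=0.00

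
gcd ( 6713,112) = 7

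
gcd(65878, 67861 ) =1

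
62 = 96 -34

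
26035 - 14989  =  11046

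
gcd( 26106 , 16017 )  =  57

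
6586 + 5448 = 12034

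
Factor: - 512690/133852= - 835/218=- 2^( - 1)*5^1*109^(-1) * 167^1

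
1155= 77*15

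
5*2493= 12465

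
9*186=1674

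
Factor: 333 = 3^2 *37^1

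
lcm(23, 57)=1311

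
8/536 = 1/67 = 0.01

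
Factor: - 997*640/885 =-127616/177 = -2^7*3^(-1 )*59^(  -  1)*997^1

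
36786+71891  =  108677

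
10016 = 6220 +3796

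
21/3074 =21/3074 = 0.01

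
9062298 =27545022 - 18482724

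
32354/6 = 5392 +1/3 = 5392.33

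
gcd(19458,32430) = 6486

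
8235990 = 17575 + 8218415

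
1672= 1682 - 10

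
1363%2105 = 1363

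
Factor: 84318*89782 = 2^2*3^1*7^1*11^2*13^1*23^1*47^1*53^1   =  7570238676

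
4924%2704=2220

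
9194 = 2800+6394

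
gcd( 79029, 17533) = 1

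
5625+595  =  6220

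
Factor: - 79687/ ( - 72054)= 2^( - 1)*3^( - 2)* 4003^( - 1 )*79687^1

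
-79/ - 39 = 79/39=   2.03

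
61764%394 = 300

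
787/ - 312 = -787/312 = -2.52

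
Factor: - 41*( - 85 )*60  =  2^2* 3^1*5^2*17^1*41^1  =  209100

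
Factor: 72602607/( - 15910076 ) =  - 2^(  -  2) *3^1 * 11^1*13^(-1 )*67^1 * 109^( - 1)*401^( - 1)*4691^1= - 10371801/2272868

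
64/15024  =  4/939 = 0.00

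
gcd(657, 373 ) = 1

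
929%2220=929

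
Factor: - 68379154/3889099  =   - 2^1*367^( - 1)*541^1 * 10597^(  -  1)*63197^1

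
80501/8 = 10062 + 5/8 = 10062.62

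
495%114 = 39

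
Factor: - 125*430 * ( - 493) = 26498750=2^1*5^4*17^1*29^1*43^1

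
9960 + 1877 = 11837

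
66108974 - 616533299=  - 550424325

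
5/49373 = 5/49373 = 0.00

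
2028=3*676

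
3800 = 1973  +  1827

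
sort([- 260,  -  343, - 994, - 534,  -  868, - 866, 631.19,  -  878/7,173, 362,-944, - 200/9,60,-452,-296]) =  [ - 994, - 944,  -  868,-866 , - 534, - 452, - 343, -296, - 260,-878/7,-200/9, 60, 173,362,631.19 ]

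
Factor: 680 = 2^3*5^1*17^1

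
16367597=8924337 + 7443260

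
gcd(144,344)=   8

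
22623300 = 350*64638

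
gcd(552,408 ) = 24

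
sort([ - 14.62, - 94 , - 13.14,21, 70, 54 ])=[ - 94, - 14.62, - 13.14,21,54, 70 ] 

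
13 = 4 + 9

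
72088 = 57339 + 14749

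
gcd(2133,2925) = 9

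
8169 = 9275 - 1106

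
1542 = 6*257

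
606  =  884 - 278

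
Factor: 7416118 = 2^1 * 19^1*195161^1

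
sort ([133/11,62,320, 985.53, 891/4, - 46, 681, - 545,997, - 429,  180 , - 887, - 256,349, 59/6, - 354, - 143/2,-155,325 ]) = [ - 887, - 545, - 429,  -  354  , - 256, - 155, - 143/2,  -  46,59/6 , 133/11,62 , 180,891/4,320,325,349,681,985.53,997] 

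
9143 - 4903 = 4240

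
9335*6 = 56010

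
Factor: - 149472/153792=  - 2^( - 1 )*89^( - 1) * 173^1= - 173/178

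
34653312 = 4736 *7317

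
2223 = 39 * 57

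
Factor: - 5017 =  - 29^1 * 173^1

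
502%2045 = 502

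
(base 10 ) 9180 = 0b10001111011100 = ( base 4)2033130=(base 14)34BA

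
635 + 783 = 1418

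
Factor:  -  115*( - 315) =36225 = 3^2*5^2* 7^1 * 23^1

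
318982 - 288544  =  30438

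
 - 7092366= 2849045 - 9941411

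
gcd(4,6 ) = 2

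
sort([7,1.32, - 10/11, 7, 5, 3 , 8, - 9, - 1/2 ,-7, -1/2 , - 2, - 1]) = [-9,  -  7,  -  2,-1,- 10/11 ,-1/2, - 1/2, 1.32 , 3,  5 , 7, 7, 8]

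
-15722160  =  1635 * (-9616 )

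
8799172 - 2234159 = 6565013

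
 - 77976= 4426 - 82402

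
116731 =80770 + 35961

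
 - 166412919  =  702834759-869247678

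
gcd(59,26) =1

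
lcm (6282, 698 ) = 6282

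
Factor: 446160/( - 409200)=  - 5^( - 1)*13^2*31^( - 1) = - 169/155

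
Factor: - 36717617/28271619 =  - 3^(-3)*  1047097^( - 1)*36717617^1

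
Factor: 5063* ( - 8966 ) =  - 45394858 = -2^1*61^1*83^1*4483^1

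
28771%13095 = 2581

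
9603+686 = 10289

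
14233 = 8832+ 5401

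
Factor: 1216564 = 2^2 * 31^1 * 9811^1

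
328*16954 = 5560912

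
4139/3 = 1379 +2/3= 1379.67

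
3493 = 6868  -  3375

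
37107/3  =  12369 = 12369.00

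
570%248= 74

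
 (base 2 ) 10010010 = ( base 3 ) 12102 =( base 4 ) 2102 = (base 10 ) 146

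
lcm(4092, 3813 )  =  167772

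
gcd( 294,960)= 6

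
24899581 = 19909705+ 4989876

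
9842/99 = 9842/99 = 99.41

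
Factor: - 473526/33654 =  - 3^3 * 37^1*71^(-1) = - 999/71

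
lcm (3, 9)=9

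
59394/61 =59394/61=973.67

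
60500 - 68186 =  - 7686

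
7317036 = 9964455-2647419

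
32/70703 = 32/70703=0.00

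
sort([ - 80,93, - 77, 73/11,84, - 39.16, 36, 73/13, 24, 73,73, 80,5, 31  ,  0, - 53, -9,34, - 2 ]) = [ - 80, - 77 , - 53, - 39.16,  -  9, - 2, 0,5,73/13,73/11, 24,31, 34 , 36, 73, 73, 80, 84, 93]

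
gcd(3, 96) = 3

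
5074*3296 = 16723904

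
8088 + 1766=9854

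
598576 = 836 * 716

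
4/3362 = 2/1681 = 0.00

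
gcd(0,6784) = 6784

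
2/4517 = 2/4517 = 0.00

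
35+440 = 475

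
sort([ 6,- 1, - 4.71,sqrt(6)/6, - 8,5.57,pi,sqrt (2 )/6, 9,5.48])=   [ - 8 , - 4.71, - 1 , sqrt(2)/6,sqrt( 6 )/6, pi,5.48,5.57,6,9]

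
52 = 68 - 16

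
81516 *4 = 326064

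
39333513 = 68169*577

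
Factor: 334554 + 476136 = 810690 = 2^1*3^1*5^1*61^1*443^1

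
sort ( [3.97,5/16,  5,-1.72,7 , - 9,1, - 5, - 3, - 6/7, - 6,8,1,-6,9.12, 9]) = [ - 9, - 6, - 6, - 5, - 3, - 1.72, - 6/7,5/16,1, 1,3.97, 5,7,8,9,9.12 ]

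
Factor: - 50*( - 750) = 2^2*3^1*5^5 = 37500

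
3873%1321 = 1231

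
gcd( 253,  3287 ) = 1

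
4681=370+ 4311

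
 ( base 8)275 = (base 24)7l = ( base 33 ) 5o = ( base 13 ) 117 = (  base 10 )189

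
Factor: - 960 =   -  2^6*3^1*5^1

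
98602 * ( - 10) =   -  986020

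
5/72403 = 5/72403 = 0.00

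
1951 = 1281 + 670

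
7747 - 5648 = 2099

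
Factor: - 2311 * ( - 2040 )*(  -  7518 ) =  - 35443159920 = - 2^4 * 3^2 * 5^1*7^1 * 17^1*179^1*2311^1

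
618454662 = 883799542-265344880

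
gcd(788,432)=4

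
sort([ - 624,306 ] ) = [ - 624, 306] 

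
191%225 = 191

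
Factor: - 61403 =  - 61403^1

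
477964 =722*662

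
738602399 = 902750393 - 164147994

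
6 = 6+0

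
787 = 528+259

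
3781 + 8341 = 12122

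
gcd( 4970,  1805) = 5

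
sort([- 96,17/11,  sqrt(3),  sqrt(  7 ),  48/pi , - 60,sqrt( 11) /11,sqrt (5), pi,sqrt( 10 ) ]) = [ - 96, - 60,  sqrt( 11)/11,17/11,  sqrt( 3 ),sqrt( 5),sqrt( 7),pi,sqrt( 10),  48/pi ] 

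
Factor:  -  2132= -2^2*13^1*41^1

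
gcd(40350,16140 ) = 8070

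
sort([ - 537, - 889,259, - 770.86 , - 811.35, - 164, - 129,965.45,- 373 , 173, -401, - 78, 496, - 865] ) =[ - 889, - 865, - 811.35, -770.86, - 537, - 401 , - 373, - 164, -129, - 78,173,259,496,965.45] 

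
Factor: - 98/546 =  - 7/39 = -3^( - 1)*7^1*13^ ( - 1)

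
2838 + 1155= 3993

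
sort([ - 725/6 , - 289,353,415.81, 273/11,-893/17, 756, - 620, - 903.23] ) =[ - 903.23,  -  620, - 289,- 725/6, - 893/17,273/11,  353,  415.81,756]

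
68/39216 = 17/9804 = 0.00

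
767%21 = 11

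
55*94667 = 5206685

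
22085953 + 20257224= 42343177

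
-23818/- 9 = 23818/9= 2646.44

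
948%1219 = 948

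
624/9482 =312/4741 =0.07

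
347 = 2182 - 1835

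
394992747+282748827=677741574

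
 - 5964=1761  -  7725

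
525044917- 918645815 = -393600898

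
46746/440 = 106 + 53/220 = 106.24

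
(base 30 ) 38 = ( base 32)32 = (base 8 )142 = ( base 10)98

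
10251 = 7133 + 3118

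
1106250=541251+564999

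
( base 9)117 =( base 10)97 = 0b1100001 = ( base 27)3g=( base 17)5C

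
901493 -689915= 211578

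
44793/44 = 1018 + 1/44 = 1018.02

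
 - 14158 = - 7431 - 6727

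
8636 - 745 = 7891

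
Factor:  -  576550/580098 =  - 3^( - 1)*5^2*13^1*109^( - 1) = - 325/327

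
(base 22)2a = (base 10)54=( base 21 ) 2C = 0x36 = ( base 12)46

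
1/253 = 1/253 = 0.00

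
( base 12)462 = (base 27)O2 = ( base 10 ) 650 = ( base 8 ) 1212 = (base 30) LK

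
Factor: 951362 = 2^1*475681^1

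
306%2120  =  306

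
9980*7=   69860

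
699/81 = 233/27 = 8.63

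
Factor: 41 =41^1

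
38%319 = 38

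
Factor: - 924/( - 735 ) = 44/35 = 2^2*5^(-1)*7^(-1)*11^1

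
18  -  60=- 42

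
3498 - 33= 3465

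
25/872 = 25/872 = 0.03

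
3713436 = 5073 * 732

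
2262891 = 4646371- 2383480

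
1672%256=136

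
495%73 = 57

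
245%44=25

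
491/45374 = 491/45374 = 0.01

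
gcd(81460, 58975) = 5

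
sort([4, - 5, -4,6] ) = [  -  5, - 4, 4,6 ]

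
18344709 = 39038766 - 20694057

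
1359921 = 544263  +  815658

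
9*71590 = 644310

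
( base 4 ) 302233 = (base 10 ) 3247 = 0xCAF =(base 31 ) 3BN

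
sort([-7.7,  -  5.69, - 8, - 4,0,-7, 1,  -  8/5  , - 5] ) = [ - 8,-7.7 , - 7, - 5.69, - 5, - 4, -8/5,0,1] 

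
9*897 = 8073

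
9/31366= 9/31366 = 0.00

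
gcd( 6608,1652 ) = 1652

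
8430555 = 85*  99183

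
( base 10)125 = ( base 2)1111101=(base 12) a5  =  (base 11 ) 104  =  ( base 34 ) 3n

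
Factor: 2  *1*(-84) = - 2^3*3^1*7^1 = - 168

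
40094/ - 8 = -20047/4 = -5011.75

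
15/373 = 15/373= 0.04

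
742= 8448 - 7706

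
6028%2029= 1970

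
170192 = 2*85096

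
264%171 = 93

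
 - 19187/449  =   - 19187/449 =- 42.73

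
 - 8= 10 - 18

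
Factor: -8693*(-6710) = 2^1*5^1*11^1 * 61^1*8693^1 = 58330030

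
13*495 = 6435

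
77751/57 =25917/19 = 1364.05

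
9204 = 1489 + 7715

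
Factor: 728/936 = 7/9 = 3^(- 2)*7^1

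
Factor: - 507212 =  - 2^2 * 17^1*7459^1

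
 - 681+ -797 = -1478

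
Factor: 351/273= 9/7  =  3^2 *7^(-1) 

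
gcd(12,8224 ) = 4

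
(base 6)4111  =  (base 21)214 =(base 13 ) 54a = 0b1110001011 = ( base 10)907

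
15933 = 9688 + 6245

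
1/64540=1/64540 = 0.00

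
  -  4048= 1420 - 5468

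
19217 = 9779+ 9438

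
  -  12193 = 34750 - 46943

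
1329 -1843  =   - 514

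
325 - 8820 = -8495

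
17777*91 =1617707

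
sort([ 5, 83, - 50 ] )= [ - 50, 5,83]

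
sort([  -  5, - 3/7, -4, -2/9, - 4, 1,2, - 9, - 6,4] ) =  [ - 9,-6,-5, -4 ,-4,-3/7, - 2/9,1, 2,  4] 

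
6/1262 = 3/631= 0.00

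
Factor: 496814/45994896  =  248407/22997448 = 2^( -3)*3^ ( - 2 )*19^ ( - 1 )*16811^( - 1 )* 248407^1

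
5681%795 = 116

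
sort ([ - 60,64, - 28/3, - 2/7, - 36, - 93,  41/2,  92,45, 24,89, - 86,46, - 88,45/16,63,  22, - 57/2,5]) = [-93, - 88,- 86,- 60, - 36, - 57/2, - 28/3, - 2/7,45/16,5, 41/2,22,24,45,46, 63,64, 89,92]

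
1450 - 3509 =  - 2059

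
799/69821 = 799/69821=0.01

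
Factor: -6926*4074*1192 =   -  2^5 * 3^1*7^1* 97^1*149^1*3463^1 = - 33634096608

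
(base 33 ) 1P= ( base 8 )72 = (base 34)1O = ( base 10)58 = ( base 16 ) 3A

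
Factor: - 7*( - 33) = 3^1*7^1*11^1  =  231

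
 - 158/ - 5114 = 79/2557 = 0.03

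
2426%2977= 2426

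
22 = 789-767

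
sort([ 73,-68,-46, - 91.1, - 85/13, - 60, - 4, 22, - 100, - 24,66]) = [ - 100,-91.1, - 68, - 60,- 46, - 24 , - 85/13, - 4,22,66,73]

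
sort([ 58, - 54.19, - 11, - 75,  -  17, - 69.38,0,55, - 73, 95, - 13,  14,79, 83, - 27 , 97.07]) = [ -75, - 73, - 69.38, -54.19 , - 27, - 17,-13, - 11, 0, 14, 55, 58,79, 83, 95, 97.07] 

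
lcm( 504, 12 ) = 504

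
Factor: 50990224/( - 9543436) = -12747556/2385859 = - 2^2*7^ ( - 2) * 19^1*23^(-1)*29^( -1)*41^1*73^( -1) * 4091^1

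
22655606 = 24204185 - 1548579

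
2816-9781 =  - 6965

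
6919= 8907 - 1988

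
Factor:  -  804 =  - 2^2*3^1*67^1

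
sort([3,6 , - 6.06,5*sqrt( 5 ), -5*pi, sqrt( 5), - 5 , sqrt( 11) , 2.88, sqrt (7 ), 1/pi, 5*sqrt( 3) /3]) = [ - 5*pi, - 6.06, - 5,1/pi, sqrt( 5 ), sqrt (7 ),2.88, 5*sqrt ( 3 )/3,3, sqrt (11 ),6, 5*sqrt( 5 )] 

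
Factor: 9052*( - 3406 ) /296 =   -  3853889/37 =-13^1*31^1*37^ ( - 1)*73^1*131^1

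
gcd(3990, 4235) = 35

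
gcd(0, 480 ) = 480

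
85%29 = 27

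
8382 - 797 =7585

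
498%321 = 177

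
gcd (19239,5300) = 53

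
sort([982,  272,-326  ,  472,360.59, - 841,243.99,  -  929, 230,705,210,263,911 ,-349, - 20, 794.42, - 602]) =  [ - 929 ,-841,  -  602, - 349,  -  326, - 20, 210,230,243.99, 263,272,360.59,472,705,794.42,  911,982 ] 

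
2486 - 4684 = -2198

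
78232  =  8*9779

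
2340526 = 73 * 32062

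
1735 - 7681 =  - 5946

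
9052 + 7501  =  16553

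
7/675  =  7/675 = 0.01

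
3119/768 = 4  +  47/768= 4.06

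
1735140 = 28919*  60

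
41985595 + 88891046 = 130876641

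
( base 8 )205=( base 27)4p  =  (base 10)133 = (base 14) 97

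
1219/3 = 406+1/3  =  406.33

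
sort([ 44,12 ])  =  [ 12,44 ] 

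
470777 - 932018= - 461241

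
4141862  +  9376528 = 13518390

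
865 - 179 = 686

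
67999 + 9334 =77333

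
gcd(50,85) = 5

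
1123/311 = 1123/311  =  3.61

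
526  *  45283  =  23818858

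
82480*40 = 3299200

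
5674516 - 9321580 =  - 3647064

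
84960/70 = 1213  +  5/7 = 1213.71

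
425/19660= 85/3932 = 0.02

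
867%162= 57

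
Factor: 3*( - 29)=  -  87= - 3^1*29^1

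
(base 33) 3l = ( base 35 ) 3f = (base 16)78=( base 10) 120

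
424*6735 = 2855640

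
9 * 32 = 288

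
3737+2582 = 6319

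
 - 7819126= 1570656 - 9389782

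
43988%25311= 18677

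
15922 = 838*19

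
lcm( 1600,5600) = 11200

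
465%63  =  24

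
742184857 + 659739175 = 1401924032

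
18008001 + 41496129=59504130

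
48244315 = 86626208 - 38381893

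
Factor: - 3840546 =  - 2^1*3^1 * 19^1*59^1 * 571^1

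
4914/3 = 1638 = 1638.00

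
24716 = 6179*4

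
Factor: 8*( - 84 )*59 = -2^5*3^1*7^1 * 59^1 = -39648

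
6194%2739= 716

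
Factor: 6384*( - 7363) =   -  47005392 = -2^4*3^1*7^1*19^1  *  37^1*199^1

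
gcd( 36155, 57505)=35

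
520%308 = 212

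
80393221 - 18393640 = 61999581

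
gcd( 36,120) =12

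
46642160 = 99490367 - 52848207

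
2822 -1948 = 874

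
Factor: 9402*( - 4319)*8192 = -2^14*3^1 * 7^1*617^1*1567^1 = - 332654493696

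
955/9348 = 955/9348 = 0.10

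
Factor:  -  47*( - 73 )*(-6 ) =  - 2^1*3^1*47^1*73^1 = - 20586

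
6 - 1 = 5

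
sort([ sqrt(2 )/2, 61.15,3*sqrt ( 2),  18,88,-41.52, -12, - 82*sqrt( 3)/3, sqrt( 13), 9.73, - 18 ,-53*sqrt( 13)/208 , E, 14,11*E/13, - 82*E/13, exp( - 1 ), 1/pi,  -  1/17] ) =[-82*sqrt( 3 )/3, - 41.52 ,-18 ,- 82*E/13, - 12,-53*sqrt( 13)/208 ,-1/17, 1/pi,exp( - 1), sqrt( 2)/2,11*E/13, E,sqrt( 13), 3*sqrt( 2) , 9.73,14,18,  61.15, 88]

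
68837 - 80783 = - 11946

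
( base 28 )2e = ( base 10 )70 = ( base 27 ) 2G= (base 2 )1000110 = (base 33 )24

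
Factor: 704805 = 3^1 * 5^1 * 19^1  *  2473^1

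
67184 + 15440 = 82624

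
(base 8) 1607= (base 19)29a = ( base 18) 2e3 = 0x387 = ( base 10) 903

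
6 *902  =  5412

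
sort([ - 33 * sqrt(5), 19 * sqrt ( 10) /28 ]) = [ - 33*  sqrt( 5 ), 19*sqrt( 10)/28]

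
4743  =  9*527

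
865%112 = 81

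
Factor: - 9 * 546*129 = -2^1*3^4*7^1*13^1*43^1  =  - 633906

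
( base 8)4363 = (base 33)23E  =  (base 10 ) 2291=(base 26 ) 3a3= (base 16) 8f3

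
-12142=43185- 55327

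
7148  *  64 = 457472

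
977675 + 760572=1738247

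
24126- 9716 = 14410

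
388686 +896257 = 1284943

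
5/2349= 5/2349 = 0.00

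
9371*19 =178049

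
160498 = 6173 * 26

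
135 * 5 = 675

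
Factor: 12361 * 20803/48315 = 257145883/48315 = 3^( - 1 ) * 5^( - 1)*47^1*71^1*263^1 * 293^1*3221^(  -  1 ) 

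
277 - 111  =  166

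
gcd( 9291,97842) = 3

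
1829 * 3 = 5487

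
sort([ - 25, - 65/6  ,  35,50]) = [ - 25 , - 65/6, 35 , 50 ]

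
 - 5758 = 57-5815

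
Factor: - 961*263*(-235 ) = 5^1 * 31^2*47^1*263^1 = 59394605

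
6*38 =228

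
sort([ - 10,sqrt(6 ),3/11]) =[ - 10, 3/11, sqrt (6 )]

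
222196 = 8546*26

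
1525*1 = 1525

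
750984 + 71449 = 822433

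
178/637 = 178/637 = 0.28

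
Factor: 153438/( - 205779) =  - 2^1 * 7^(- 1)*41^(- 1)*107^1 = - 214/287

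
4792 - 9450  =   - 4658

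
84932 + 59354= 144286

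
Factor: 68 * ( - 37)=- 2516  =  - 2^2 * 17^1*37^1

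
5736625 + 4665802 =10402427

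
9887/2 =9887/2 = 4943.50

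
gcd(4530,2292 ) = 6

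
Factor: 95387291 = 95387291^1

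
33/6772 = 33/6772 = 0.00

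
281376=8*35172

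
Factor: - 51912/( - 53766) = 28/29  =  2^2*7^1*29^( - 1) 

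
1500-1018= 482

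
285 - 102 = 183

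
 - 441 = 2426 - 2867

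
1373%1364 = 9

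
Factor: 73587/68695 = 3^1 *5^ ( - 1) * 11^( - 1)  *  19^1*1249^ ( - 1) * 1291^1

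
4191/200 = 20 + 191/200 = 20.95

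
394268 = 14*28162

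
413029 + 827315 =1240344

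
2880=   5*576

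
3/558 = 1/186= 0.01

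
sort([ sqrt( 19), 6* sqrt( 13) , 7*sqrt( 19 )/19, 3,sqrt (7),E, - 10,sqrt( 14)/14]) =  [-10, sqrt( 14)/14, 7 * sqrt( 19) /19, sqrt( 7) , E,3, sqrt(19),6 *sqrt( 13) ]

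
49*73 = 3577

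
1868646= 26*71871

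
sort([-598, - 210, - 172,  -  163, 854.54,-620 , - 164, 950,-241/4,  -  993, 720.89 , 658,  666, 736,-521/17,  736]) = [ - 993 ,-620, - 598, - 210,-172, - 164,-163,-241/4,-521/17,  658, 666, 720.89 , 736, 736,  854.54,  950]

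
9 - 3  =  6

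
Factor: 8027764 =2^2*151^1*13291^1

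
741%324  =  93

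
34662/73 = 474 + 60/73 = 474.82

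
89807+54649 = 144456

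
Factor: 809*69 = 55821= 3^1*23^1*809^1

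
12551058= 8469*1482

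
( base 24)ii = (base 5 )3300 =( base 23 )jd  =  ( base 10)450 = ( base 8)702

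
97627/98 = 996 + 19/98 = 996.19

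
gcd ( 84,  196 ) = 28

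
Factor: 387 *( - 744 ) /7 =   -  2^3 *3^3 * 7^(  -  1) * 31^1*43^1 = -  287928/7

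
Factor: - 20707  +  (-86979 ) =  - 2^1 * 23^1*2341^1=-107686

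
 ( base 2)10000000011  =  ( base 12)717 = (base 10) 1027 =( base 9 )1361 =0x403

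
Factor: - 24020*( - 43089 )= 1034997780 = 2^2*3^1*5^1*53^1*271^1*1201^1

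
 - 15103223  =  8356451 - 23459674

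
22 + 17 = 39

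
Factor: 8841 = 3^1*7^1 * 421^1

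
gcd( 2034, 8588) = 226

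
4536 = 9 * 504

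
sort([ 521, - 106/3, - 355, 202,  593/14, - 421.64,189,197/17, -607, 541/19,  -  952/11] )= [ - 607, - 421.64, - 355, - 952/11, - 106/3 , 197/17 , 541/19, 593/14, 189,202 , 521 ]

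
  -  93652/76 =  - 1233+14/19 = -  1232.26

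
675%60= 15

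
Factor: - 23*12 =-2^2*3^1*23^1 = - 276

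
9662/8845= 1 + 817/8845  =  1.09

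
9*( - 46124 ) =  - 415116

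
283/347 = 283/347 = 0.82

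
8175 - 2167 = 6008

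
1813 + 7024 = 8837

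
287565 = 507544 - 219979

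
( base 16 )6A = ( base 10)106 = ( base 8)152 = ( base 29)3j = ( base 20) 56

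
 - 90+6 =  - 84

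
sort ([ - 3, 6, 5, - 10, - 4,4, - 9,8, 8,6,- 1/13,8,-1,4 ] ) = [ -10,  -  9, - 4, - 3, - 1, - 1/13, 4,4, 5, 6,6 , 8, 8,8 ] 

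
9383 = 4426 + 4957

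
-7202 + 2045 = -5157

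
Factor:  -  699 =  - 3^1 * 233^1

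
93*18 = 1674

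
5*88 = 440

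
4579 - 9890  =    -  5311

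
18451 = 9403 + 9048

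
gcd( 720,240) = 240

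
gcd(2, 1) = 1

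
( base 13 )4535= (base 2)10010111001101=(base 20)143H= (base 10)9677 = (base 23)I6H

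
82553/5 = 16510 + 3/5=16510.60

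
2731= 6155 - 3424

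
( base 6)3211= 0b1011010111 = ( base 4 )23113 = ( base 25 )142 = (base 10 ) 727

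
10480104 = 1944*5391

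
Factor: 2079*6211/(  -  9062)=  - 2^(-1)*3^3 * 7^1*  11^1*23^( - 1)*197^(- 1 )*6211^1 = - 12912669/9062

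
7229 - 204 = 7025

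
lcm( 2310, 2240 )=73920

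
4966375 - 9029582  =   - 4063207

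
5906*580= 3425480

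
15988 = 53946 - 37958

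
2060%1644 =416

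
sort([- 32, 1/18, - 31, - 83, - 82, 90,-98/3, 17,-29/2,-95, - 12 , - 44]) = [ - 95,-83,-82, - 44 , -98/3, - 32 , - 31,-29/2, - 12, 1/18,17, 90]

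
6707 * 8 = 53656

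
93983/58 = 1620 + 23/58 = 1620.40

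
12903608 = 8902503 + 4001105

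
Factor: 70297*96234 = 2^1*3^1* 43^1* 373^1*70297^1= 6764961498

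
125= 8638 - 8513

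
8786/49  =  8786/49 = 179.31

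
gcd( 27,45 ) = 9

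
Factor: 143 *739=11^1*13^1*739^1 = 105677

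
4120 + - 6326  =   - 2206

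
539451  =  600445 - 60994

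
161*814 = 131054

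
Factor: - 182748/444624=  - 2^( - 2 )*59^( - 1 )*97^1 = - 97/236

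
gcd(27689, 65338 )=1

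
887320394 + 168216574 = 1055536968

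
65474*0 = 0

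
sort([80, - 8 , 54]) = [-8, 54,80]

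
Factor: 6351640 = 2^3*5^1*158791^1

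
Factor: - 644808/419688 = -3^( - 2)*29^(-1)* 401^1 =- 401/261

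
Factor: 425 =5^2 * 17^1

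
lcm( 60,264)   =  1320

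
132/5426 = 66/2713 = 0.02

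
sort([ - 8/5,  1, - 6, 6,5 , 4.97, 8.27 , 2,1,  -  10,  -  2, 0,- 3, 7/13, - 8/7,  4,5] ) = [  -  10, - 6, - 3,  -  2, - 8/5, - 8/7,0, 7/13,1, 1,2, 4,4.97, 5,5,6,8.27]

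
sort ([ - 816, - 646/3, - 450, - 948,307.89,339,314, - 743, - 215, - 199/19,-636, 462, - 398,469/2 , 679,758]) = [ - 948, - 816, - 743, - 636, - 450, - 398,  -  646/3, - 215, - 199/19,469/2,307.89, 314, 339,462,  679 , 758] 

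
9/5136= 3/1712 =0.00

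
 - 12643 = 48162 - 60805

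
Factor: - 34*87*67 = - 198186=   -2^1 * 3^1*17^1 * 29^1*67^1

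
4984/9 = 553  +  7/9 = 553.78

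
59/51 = 59/51 = 1.16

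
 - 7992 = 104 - 8096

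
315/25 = 12 + 3/5=   12.60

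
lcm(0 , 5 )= 0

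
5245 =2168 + 3077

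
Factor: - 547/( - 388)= 2^(- 2)*97^(  -  1 )*547^1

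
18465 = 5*3693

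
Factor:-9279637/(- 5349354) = 2^( - 1)*3^ ( - 1)*17^1*37^1*14753^1*891559^( - 1)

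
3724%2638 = 1086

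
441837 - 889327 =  - 447490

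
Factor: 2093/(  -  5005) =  - 5^(- 1)*11^(-1)*23^1 =- 23/55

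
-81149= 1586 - 82735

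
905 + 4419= 5324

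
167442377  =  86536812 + 80905565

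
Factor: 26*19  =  2^1*13^1*19^1 = 494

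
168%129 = 39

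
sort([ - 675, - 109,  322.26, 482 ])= [ - 675, - 109, 322.26, 482]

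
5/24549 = 5/24549  =  0.00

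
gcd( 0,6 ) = 6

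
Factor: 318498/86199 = 218/59 = 2^1*59^(-1)*109^1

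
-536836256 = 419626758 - 956463014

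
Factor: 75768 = 2^3 * 3^1*7^1*11^1*41^1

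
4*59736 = 238944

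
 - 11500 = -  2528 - 8972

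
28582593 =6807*4199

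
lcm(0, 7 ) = 0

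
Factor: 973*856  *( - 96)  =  - 2^8 * 3^1*7^1*107^1*139^1  =  - 79957248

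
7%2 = 1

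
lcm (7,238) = 238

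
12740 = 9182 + 3558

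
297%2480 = 297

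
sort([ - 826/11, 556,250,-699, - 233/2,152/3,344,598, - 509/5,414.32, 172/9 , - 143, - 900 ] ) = [ - 900, - 699,-143, - 233/2, - 509/5, - 826/11, 172/9,152/3 , 250,344,414.32  ,  556,598 ]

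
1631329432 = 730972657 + 900356775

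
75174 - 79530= -4356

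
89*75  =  6675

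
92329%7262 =5185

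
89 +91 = 180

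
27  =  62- 35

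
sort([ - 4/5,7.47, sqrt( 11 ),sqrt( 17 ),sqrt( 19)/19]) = [ - 4/5,sqrt(19)/19,sqrt( 11 ), sqrt(17 ),7.47]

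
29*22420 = 650180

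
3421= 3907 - 486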